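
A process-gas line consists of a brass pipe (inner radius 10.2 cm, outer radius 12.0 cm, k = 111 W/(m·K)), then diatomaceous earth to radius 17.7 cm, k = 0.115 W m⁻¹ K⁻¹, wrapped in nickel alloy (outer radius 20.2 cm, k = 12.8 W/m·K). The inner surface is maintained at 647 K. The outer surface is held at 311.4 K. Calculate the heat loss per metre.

Treat each layer as a resistance in series:
  R'_brass = ln(0.120/0.102)/(2πk) = 0.1625/(2π·111) = 2.330×10^-4 m·K/W
  R'_diatomaceous earth = ln(0.177/0.120)/(2πk) = 0.3887/(2π·0.115) = 0.5379 m·K/W
  R'_nickel alloy = ln(0.202/0.177)/(2πk) = 0.1321/(2π·12.8) = 0.001643 m·K/W
ΣR = 2.330×10^-4 + 0.5379 + 0.001643 = 0.5398 m·K/W
Q' = ΔT/ΣR = (647 K − 311.4 K)/0.5398 = 622 W/m

Q' = 622 W/m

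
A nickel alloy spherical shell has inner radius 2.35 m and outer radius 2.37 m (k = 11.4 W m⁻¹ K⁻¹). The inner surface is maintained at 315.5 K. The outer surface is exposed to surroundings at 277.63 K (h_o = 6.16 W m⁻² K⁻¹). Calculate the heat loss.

Q = 16300 W

Treat each layer as a resistance in series:
  R_nickel alloy = (1/2.35 − 1/2.37)/(4πk) = 0.003591/(4π·11.4) = 2.507×10^-5 K/W
  R_conv,out = 1/(4πr²h) = 1/(4π·2.37²·6.16) = 0.002300 K/W
ΣR = 2.507×10^-5 + 0.002300 = 0.002325 K/W
Q = ΔT/ΣR = (315.5 K − 277.63 K)/0.002325 = 16300 W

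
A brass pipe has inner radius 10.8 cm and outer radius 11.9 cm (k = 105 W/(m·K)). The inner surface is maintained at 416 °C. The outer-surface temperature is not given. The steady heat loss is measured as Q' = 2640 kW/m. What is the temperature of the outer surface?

Series resistances:
  R'_brass = ln(0.119/0.108)/(2πk) = 0.09699/(2π·105) = 1.470×10^-4 m·K/W
ΣR = 1.470×10^-4 m·K/W
ΔT = Q'·ΣR = 2.64×10^6 × 1.470×10^-4 = 388.1 K
Heat flows outward, so T_out = T_in − ΔT = 416 − 388.1 = 27.9 °C

T_out = 27.9 °C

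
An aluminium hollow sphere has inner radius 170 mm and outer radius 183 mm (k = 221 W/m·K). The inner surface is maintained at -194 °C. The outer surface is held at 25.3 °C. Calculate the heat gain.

Q = 4πk·ΔT/(1/r₁ − 1/r₂) = 4π × 221 × 219.3 / (1/0.170 − 1/0.183) = 1.46×10^6 W

Q = 1460 kW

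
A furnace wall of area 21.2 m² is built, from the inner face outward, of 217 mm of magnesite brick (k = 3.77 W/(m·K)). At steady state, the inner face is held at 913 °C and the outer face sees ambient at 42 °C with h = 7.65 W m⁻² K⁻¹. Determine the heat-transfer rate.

Series thermal resistances, inner to outer:
  R_magnesite brick = L/(kA) = 0.217/(3.77·21.2) = 0.002715 K/W
  R_conv,out = 1/(hA) = 1/(7.65·21.2) = 0.006166 K/W
ΣR = 0.002715 + 0.006166 = 0.008881 K/W
Q = ΔT/ΣR = (913 °C − 42 °C)/0.008881 = 98100 W

Q = 98.1 kW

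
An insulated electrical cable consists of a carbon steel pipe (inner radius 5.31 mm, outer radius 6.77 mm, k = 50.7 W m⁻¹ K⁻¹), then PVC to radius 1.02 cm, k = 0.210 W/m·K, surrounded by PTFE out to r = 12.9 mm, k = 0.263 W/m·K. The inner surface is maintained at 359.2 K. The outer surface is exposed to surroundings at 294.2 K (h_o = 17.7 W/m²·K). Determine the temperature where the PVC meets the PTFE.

T = 341.6 K

Series thermal resistances, inner to outer:
  R'_carbon steel = ln(0.00677/0.00531)/(2πk) = 0.2429/(2π·50.7) = 7.625×10^-4 m·K/W
  R'_PVC = ln(0.0102/0.00677)/(2πk) = 0.4099/(2π·0.210) = 0.3106 m·K/W
  R'_PTFE = ln(0.0129/0.0102)/(2πk) = 0.2348/(2π·0.263) = 0.1421 m·K/W
  R'_conv,out = 1/(2πr h) = 1/(2π·0.0129·17.7) = 0.6970 m·K/W
ΣR = 7.625×10^-4 + 0.3106 + 0.1421 + 0.6970 = 1.150 m·K/W
Q' = ΔT/ΣR = (359.2 K − 294.2 K)/1.150 = 56.52 W/m
From the inner boundary to the PVC/PTFE interface, ΣR_partial = 0.3114 m·K/W.
T_interface = T_in − Q'·ΣR_partial = 359.2 K − (56.52)(0.3114) = 341.6 K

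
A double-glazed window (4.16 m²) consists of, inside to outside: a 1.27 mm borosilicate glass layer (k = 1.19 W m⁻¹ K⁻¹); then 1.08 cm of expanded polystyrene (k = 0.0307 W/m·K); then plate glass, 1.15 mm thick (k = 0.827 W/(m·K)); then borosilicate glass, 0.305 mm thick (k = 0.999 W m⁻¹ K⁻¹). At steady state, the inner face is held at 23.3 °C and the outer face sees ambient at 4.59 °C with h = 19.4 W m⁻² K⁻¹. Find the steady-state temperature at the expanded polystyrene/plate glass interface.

Resistance network (inner→outer):
  R_borosilicate glass = L/(kA) = 0.00127/(1.19·4.16) = 2.565×10^-4 K/W
  R_expanded polystyrene = L/(kA) = 0.0108/(0.0307·4.16) = 0.08457 K/W
  R_plate glass = L/(kA) = 0.00115/(0.827·4.16) = 3.343×10^-4 K/W
  R_borosilicate glass = L/(kA) = 3.05×10^-4/(0.999·4.16) = 7.339×10^-5 K/W
  R_conv,out = 1/(hA) = 1/(19.4·4.16) = 0.01239 K/W
ΣR = 2.565×10^-4 + 0.08457 + 3.343×10^-4 + 7.339×10^-5 + 0.01239 = 0.09762 K/W
Q = ΔT/ΣR = (23.3 °C − 4.59 °C)/0.09762 = 191.7 W
From the inner boundary to the expanded polystyrene/plate glass interface, ΣR_partial = 0.08483 K/W.
T_interface = T_in − Q·ΣR_partial = 23.3 °C − (191.7)(0.08483) = 7.04 °C

T = 7.04 °C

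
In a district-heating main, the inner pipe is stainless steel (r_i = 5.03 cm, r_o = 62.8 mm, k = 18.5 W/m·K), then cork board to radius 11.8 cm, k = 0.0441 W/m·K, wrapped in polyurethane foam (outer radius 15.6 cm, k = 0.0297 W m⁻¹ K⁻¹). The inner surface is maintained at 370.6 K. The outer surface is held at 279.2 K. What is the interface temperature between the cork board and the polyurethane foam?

Series thermal resistances, inner to outer:
  R'_stainless steel = ln(0.0628/0.0503)/(2πk) = 0.2219/(2π·18.5) = 0.001909 m·K/W
  R'_cork board = ln(0.118/0.0628)/(2πk) = 0.6307/(2π·0.0441) = 2.276 m·K/W
  R'_polyurethane foam = ln(0.156/0.118)/(2πk) = 0.2792/(2π·0.0297) = 1.496 m·K/W
ΣR = 0.001909 + 2.276 + 1.496 = 3.774 m·K/W
Q' = ΔT/ΣR = (370.6 K − 279.2 K)/3.774 = 24.22 W/m
From the inner boundary to the cork board/polyurethane foam interface, ΣR_partial = 2.278 m·K/W.
T_interface = T_in − Q'·ΣR_partial = 370.6 K − (24.22)(2.278) = 315.4 K

T = 315.4 K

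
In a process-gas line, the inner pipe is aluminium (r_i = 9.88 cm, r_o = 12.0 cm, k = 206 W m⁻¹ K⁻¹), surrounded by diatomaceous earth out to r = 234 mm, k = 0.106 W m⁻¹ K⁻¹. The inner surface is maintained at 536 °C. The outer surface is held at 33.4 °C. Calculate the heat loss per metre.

Q' = 501 W/m

Resistance network (inner→outer):
  R'_aluminium = ln(0.120/0.0988)/(2πk) = 0.1944/(2π·206) = 1.502×10^-4 m·K/W
  R'_diatomaceous earth = ln(0.234/0.120)/(2πk) = 0.6678/(2π·0.106) = 1.003 m·K/W
ΣR = 1.502×10^-4 + 1.003 = 1.003 m·K/W
Q' = ΔT/ΣR = (536 °C − 33.4 °C)/1.003 = 501 W/m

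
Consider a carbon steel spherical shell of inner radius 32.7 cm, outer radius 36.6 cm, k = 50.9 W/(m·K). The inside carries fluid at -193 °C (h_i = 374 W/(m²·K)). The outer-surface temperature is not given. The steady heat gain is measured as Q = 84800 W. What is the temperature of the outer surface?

Sum the resistances:
  R_conv,in = 1/(4πr²h) = 1/(4π·0.327²·374) = 0.001990 K/W
  R_carbon steel = (1/0.327 − 1/0.366)/(4πk) = 0.3259/(4π·50.9) = 5.095×10^-4 K/W
ΣR = 0.002499 K/W
ΔT = Q·ΣR = 84800 × 0.002499 = 211.9 K
Heat flows inward, so T_out = T_in + ΔT = -193 + 211.9 = 18.9 °C

T_out = 18.9 °C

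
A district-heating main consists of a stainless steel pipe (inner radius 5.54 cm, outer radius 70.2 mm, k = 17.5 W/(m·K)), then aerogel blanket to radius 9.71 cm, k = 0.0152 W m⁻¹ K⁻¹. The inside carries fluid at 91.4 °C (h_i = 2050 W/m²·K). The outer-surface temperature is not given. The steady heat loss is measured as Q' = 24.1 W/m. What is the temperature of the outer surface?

Sum the resistances:
  R'_conv,in = 1/(2πr h) = 1/(2π·0.0554·2050) = 0.001401 m·K/W
  R'_stainless steel = ln(0.0702/0.0554)/(2πk) = 0.2368/(2π·17.5) = 0.002153 m·K/W
  R'_aerogel blanket = ln(0.0971/0.0702)/(2πk) = 0.3244/(2π·0.0152) = 3.397 m·K/W
ΣR = 3.400 m·K/W
ΔT = Q'·ΣR = 24.1 × 3.400 = 81.94 K
Heat flows outward, so T_out = T_in − ΔT = 91.4 − 81.94 = 9.46 °C

T_out = 9.46 °C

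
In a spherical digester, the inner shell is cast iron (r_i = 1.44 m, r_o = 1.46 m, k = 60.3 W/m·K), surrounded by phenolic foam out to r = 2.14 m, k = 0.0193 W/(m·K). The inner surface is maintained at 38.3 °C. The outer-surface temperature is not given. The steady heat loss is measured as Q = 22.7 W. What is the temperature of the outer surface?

Sum the resistances:
  R_cast iron = (1/1.44 − 1/1.46)/(4πk) = 0.009513/(4π·60.3) = 1.255×10^-5 K/W
  R_phenolic foam = (1/1.46 − 1/2.14)/(4πk) = 0.2176/(4π·0.0193) = 0.8974 K/W
ΣR = 0.8974 K/W
ΔT = Q·ΣR = 22.7 × 0.8974 = 20.37 K
Heat flows outward, so T_out = T_in − ΔT = 38.3 − 20.37 = 17.9 °C

T_out = 17.9 °C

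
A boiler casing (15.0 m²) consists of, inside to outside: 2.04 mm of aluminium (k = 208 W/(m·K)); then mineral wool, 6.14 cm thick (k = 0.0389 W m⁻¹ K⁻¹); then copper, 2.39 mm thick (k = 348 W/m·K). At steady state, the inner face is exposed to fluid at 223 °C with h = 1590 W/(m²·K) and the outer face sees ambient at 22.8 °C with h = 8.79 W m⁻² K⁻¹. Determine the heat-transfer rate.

Q = 1770 W

Treat each layer as a resistance in series:
  R_conv,in = 1/(hA) = 1/(1590·15.0) = 4.193×10^-5 K/W
  R_aluminium = L/(kA) = 0.00204/(208·15.0) = 6.538×10^-7 K/W
  R_mineral wool = L/(kA) = 0.0614/(0.0389·15.0) = 0.1052 K/W
  R_copper = L/(kA) = 0.00239/(348·15.0) = 4.579×10^-7 K/W
  R_conv,out = 1/(hA) = 1/(8.79·15.0) = 0.007584 K/W
ΣR = 4.193×10^-5 + 6.538×10^-7 + 0.1052 + 4.579×10^-7 + 0.007584 = 0.1128 K/W
Q = ΔT/ΣR = (223 °C − 22.8 °C)/0.1128 = 1770 W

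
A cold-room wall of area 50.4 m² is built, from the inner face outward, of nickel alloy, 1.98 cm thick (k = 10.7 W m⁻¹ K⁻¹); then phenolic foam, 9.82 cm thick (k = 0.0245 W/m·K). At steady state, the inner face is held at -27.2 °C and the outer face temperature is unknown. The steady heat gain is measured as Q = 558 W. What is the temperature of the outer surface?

Series resistances:
  R_nickel alloy = L/(kA) = 0.0198/(10.7·50.4) = 3.672×10^-5 K/W
  R_phenolic foam = L/(kA) = 0.0982/(0.0245·50.4) = 0.07953 K/W
ΣR = 0.07956 K/W
ΔT = Q·ΣR = 558 × 0.07956 = 44.39 K
Heat flows inward, so T_out = T_in + ΔT = -27.2 + 44.39 = 17.2 °C

T_out = 17.2 °C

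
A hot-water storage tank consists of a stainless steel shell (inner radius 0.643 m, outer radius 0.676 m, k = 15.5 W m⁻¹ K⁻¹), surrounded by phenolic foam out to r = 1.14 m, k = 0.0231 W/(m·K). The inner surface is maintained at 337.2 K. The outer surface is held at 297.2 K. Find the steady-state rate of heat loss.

Treat each layer as a resistance in series:
  R_stainless steel = (1/0.643 − 1/0.676)/(4πk) = 0.07592/(4π·15.5) = 3.898×10^-4 K/W
  R_phenolic foam = (1/0.676 − 1/1.14)/(4πk) = 0.6021/(4π·0.0231) = 2.074 K/W
ΣR = 3.898×10^-4 + 2.074 = 2.074 K/W
Q = ΔT/ΣR = (337.2 K − 297.2 K)/2.074 = 19.3 W

Q = 19.3 W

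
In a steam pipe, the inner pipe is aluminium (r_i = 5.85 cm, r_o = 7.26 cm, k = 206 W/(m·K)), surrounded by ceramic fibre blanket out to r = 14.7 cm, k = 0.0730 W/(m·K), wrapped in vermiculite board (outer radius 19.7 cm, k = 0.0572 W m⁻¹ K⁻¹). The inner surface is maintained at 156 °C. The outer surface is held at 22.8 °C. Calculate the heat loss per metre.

Q' = 56.6 W/m

Resistance network (inner→outer):
  R'_aluminium = ln(0.0726/0.0585)/(2πk) = 0.2159/(2π·206) = 1.668×10^-4 m·K/W
  R'_ceramic fibre blanket = ln(0.147/0.0726)/(2πk) = 0.7055/(2π·0.0730) = 1.538 m·K/W
  R'_vermiculite board = ln(0.197/0.147)/(2πk) = 0.2928/(2π·0.0572) = 0.8146 m·K/W
ΣR = 1.668×10^-4 + 1.538 + 0.8146 = 2.353 m·K/W
Q' = ΔT/ΣR = (156 °C − 22.8 °C)/2.353 = 56.6 W/m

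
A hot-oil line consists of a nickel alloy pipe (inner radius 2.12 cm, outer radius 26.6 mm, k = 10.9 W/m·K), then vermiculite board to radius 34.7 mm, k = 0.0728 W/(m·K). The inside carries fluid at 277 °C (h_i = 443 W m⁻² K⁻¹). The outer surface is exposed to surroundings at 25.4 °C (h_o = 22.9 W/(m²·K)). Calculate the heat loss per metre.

Treat each layer as a resistance in series:
  R'_conv,in = 1/(2πr h) = 1/(2π·0.0212·443) = 0.01695 m·K/W
  R'_nickel alloy = ln(0.0266/0.0212)/(2πk) = 0.2269/(2π·10.9) = 0.003313 m·K/W
  R'_vermiculite board = ln(0.0347/0.0266)/(2πk) = 0.2658/(2π·0.0728) = 0.5812 m·K/W
  R'_conv,out = 1/(2πr h) = 1/(2π·0.0347·22.9) = 0.2003 m·K/W
ΣR = 0.01695 + 0.003313 + 0.5812 + 0.2003 = 0.8018 m·K/W
Q' = ΔT/ΣR = (277 °C − 25.4 °C)/0.8018 = 314 W/m

Q' = 314 W/m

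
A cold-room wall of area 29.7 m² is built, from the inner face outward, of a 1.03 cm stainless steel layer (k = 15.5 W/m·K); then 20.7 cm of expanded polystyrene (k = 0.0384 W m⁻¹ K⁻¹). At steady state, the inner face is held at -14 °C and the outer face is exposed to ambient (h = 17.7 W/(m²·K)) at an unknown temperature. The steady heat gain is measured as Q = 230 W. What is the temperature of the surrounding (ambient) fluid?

T_out = 28.2 °C

Series resistances:
  R_stainless steel = L/(kA) = 0.0103/(15.5·29.7) = 2.237×10^-5 K/W
  R_expanded polystyrene = L/(kA) = 0.207/(0.0384·29.7) = 0.1815 K/W
  R_conv,out = 1/(hA) = 1/(17.7·29.7) = 0.001902 K/W
ΣR = 0.1834 K/W
ΔT = Q·ΣR = 230 × 0.1834 = 42.18 K
Heat flows inward, so T_out = T_in + ΔT = -14 + 42.18 = 28.2 °C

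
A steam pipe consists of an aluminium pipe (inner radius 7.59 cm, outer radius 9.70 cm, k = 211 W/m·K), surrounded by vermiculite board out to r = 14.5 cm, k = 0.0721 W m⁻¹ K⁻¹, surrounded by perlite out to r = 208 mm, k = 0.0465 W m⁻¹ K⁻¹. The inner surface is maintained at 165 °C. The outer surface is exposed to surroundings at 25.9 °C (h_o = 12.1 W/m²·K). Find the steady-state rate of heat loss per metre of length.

Q' = 63.6 W/m

Series thermal resistances, inner to outer:
  R'_aluminium = ln(0.0970/0.0759)/(2πk) = 0.2453/(2π·211) = 1.850×10^-4 m·K/W
  R'_vermiculite board = ln(0.145/0.0970)/(2πk) = 0.4020/(2π·0.0721) = 0.8874 m·K/W
  R'_perlite = ln(0.208/0.145)/(2πk) = 0.3608/(2π·0.0465) = 1.235 m·K/W
  R'_conv,out = 1/(2πr h) = 1/(2π·0.208·12.1) = 0.06324 m·K/W
ΣR = 1.850×10^-4 + 0.8874 + 1.235 + 0.06324 = 2.186 m·K/W
Q' = ΔT/ΣR = (165 °C − 25.9 °C)/2.186 = 63.6 W/m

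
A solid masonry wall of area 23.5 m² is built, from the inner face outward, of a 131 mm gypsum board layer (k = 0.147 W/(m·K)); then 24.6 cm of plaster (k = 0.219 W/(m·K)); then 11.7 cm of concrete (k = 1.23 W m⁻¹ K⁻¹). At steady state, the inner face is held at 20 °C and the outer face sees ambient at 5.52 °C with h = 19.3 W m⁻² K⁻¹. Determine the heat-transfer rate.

Q = 157 W

Series thermal resistances, inner to outer:
  R_gypsum board = L/(kA) = 0.131/(0.147·23.5) = 0.03792 K/W
  R_plaster = L/(kA) = 0.246/(0.219·23.5) = 0.04780 K/W
  R_concrete = L/(kA) = 0.117/(1.23·23.5) = 0.004048 K/W
  R_conv,out = 1/(hA) = 1/(19.3·23.5) = 0.002205 K/W
ΣR = 0.03792 + 0.04780 + 0.004048 + 0.002205 = 0.09197 K/W
Q = ΔT/ΣR = (20 °C − 5.52 °C)/0.09197 = 157 W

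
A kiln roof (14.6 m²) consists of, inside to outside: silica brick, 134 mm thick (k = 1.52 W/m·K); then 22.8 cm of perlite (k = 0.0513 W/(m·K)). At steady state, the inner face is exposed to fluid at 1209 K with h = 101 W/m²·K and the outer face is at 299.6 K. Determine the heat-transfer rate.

Q = 2.92 kW

Resistance network (inner→outer):
  R_conv,in = 1/(hA) = 1/(101·14.6) = 6.782×10^-4 K/W
  R_silica brick = L/(kA) = 0.134/(1.52·14.6) = 0.006038 K/W
  R_perlite = L/(kA) = 0.228/(0.0513·14.6) = 0.3044 K/W
ΣR = 6.782×10^-4 + 0.006038 + 0.3044 = 0.3111 K/W
Q = ΔT/ΣR = (1209 K − 299.6 K)/0.3111 = 2920 W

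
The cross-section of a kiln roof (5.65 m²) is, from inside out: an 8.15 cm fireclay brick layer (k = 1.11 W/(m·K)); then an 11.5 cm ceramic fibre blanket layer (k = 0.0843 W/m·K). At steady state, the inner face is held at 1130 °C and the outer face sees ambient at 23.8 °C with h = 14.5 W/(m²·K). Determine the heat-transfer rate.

Q = 4150 W

Series thermal resistances, inner to outer:
  R_fireclay brick = L/(kA) = 0.0815/(1.11·5.65) = 0.01300 K/W
  R_ceramic fibre blanket = L/(kA) = 0.115/(0.0843·5.65) = 0.2414 K/W
  R_conv,out = 1/(hA) = 1/(14.5·5.65) = 0.01221 K/W
ΣR = 0.01300 + 0.2414 + 0.01221 = 0.2666 K/W
Q = ΔT/ΣR = (1130 °C − 23.8 °C)/0.2666 = 4150 W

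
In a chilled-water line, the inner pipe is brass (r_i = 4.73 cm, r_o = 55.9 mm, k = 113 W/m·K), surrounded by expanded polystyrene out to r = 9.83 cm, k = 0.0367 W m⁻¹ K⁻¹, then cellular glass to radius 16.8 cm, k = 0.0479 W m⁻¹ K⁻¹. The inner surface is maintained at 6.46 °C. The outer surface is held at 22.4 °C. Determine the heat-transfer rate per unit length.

Resistance network (inner→outer):
  R'_brass = ln(0.0559/0.0473)/(2πk) = 0.1671/(2π·113) = 2.353×10^-4 m·K/W
  R'_expanded polystyrene = ln(0.0983/0.0559)/(2πk) = 0.5645/(2π·0.0367) = 2.448 m·K/W
  R'_cellular glass = ln(0.168/0.0983)/(2πk) = 0.5359/(2π·0.0479) = 1.781 m·K/W
ΣR = 2.353×10^-4 + 2.448 + 1.781 = 4.229 m·K/W
Q' = ΔT/ΣR = (6.46 °C − 22.4 °C)/4.229 = -3.77 W/m
(Negative Q' ⇒ heat flows inward; heat gain = 3.77 W/m.)

Q' = 3.77 W/m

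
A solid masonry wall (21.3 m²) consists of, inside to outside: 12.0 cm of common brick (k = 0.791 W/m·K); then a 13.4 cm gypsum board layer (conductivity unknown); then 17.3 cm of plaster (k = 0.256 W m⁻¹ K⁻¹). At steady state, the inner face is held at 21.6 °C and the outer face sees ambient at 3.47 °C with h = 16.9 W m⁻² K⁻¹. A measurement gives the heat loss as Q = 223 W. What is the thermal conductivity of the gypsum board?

ΣR = ΔT/Q = |21.6 − 3.47|/223 = 0.08130 K/W
Known resistances:
  R_common brick = L/(kA) = 0.120/(0.791·21.3) = 0.007122 K/W
  R_plaster = L/(kA) = 0.173/(0.256·21.3) = 0.03173 K/W
  R_conv,out = 1/(hA) = 1/(16.9·21.3) = 0.002778 K/W
R_gypsum board = ΣR − ΣR_known = 0.08130 − 0.04163 = 0.03967 K/W
L/(kA) = 0.03967 ⇒ k = 0.134/(0.03967·21.3) = 0.159 W/m·K

k = 0.159 W/m·K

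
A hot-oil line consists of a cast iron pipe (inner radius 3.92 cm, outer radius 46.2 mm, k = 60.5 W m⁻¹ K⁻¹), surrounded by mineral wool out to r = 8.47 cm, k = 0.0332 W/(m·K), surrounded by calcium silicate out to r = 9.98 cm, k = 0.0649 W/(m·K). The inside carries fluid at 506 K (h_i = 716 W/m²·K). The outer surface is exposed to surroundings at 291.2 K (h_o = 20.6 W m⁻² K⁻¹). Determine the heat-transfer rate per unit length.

Series thermal resistances, inner to outer:
  R'_conv,in = 1/(2πr h) = 1/(2π·0.0392·716) = 0.005670 m·K/W
  R'_cast iron = ln(0.0462/0.0392)/(2πk) = 0.1643/(2π·60.5) = 4.322×10^-4 m·K/W
  R'_mineral wool = ln(0.0847/0.0462)/(2πk) = 0.6061/(2π·0.0332) = 2.906 m·K/W
  R'_calcium silicate = ln(0.0998/0.0847)/(2πk) = 0.1641/(2π·0.0649) = 0.4023 m·K/W
  R'_conv,out = 1/(2πr h) = 1/(2π·0.0998·20.6) = 0.07741 m·K/W
ΣR = 0.005670 + 4.322×10^-4 + 2.906 + 0.4023 + 0.07741 = 3.392 m·K/W
Q' = ΔT/ΣR = (506 K − 291.2 K)/3.392 = 63.3 W/m

Q' = 63.3 W/m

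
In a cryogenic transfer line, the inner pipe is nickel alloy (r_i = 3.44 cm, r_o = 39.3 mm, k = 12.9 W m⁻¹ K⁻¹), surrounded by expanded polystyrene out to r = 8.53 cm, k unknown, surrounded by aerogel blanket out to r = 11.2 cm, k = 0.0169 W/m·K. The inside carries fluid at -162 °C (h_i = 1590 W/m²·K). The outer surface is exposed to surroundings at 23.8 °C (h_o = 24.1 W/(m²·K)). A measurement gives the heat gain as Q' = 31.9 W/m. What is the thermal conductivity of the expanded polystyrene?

ΣR = ΔT/Q' = |-162 − 23.8|/31.9 = 5.824 m·K/W
Known resistances:
  R'_conv,in = 1/(2πr h) = 1/(2π·0.0344·1590) = 0.002910 m·K/W
  R'_nickel alloy = ln(0.0393/0.0344)/(2πk) = 0.1332/(2π·12.9) = 0.001643 m·K/W
  R'_aerogel blanket = ln(0.112/0.0853)/(2πk) = 0.2723/(2π·0.0169) = 2.565 m·K/W
  R'_conv,out = 1/(2πr h) = 1/(2π·0.112·24.1) = 0.05896 m·K/W
R_expanded polystyrene = ΣR − ΣR_known = 5.824 − 2.629 = 3.195 m·K/W
ln(r₂/r₁)/(2πk) = 3.195 ⇒ k = 0.7749/(2π·3.195) = 0.0386 W/m·K

k = 0.0386 W/m·K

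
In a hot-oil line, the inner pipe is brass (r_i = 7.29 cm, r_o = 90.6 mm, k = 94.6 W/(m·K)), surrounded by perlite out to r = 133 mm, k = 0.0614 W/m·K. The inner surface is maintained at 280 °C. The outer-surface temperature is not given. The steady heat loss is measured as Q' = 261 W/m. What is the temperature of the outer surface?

T_out = 20.2 °C

Sum the resistances:
  R'_brass = ln(0.0906/0.0729)/(2πk) = 0.2174/(2π·94.6) = 3.657×10^-4 m·K/W
  R'_perlite = ln(0.133/0.0906)/(2πk) = 0.3839/(2π·0.0614) = 0.9951 m·K/W
ΣR = 0.9955 m·K/W
ΔT = Q'·ΣR = 261 × 0.9955 = 259.8 K
Heat flows outward, so T_out = T_in − ΔT = 280 − 259.8 = 20.2 °C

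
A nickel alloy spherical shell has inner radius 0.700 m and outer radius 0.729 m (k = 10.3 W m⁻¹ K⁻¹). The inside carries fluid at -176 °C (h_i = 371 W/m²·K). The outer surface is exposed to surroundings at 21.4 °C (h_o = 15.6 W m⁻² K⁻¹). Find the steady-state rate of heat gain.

Q = 18800 W

Resistance network (inner→outer):
  R_conv,in = 1/(4πr²h) = 1/(4π·0.700²·371) = 4.377×10^-4 K/W
  R_nickel alloy = (1/0.700 − 1/0.729)/(4πk) = 0.05683/(4π·10.3) = 4.391×10^-4 K/W
  R_conv,out = 1/(4πr²h) = 1/(4π·0.729²·15.6) = 0.009599 K/W
ΣR = 4.377×10^-4 + 4.391×10^-4 + 0.009599 = 0.01048 K/W
Q = ΔT/ΣR = (-176 °C − 21.4 °C)/0.01048 = -18800 W
(Negative Q ⇒ heat flows inward; heat gain = 18800 W.)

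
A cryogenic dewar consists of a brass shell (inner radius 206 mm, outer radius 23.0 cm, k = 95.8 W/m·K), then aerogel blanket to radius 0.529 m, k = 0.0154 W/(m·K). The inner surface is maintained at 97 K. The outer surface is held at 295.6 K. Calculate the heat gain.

Resistance network (inner→outer):
  R_brass = (1/0.206 − 1/0.230)/(4πk) = 0.5065/(4π·95.8) = 4.208×10^-4 K/W
  R_aerogel blanket = (1/0.230 − 1/0.529)/(4πk) = 2.457/(4π·0.0154) = 12.70 K/W
ΣR = 4.208×10^-4 + 12.70 = 12.70 K/W
Q = ΔT/ΣR = (97 K − 295.6 K)/12.70 = -15.6 W
(Negative Q ⇒ heat flows inward; heat gain = 15.6 W.)

Q = 15.6 W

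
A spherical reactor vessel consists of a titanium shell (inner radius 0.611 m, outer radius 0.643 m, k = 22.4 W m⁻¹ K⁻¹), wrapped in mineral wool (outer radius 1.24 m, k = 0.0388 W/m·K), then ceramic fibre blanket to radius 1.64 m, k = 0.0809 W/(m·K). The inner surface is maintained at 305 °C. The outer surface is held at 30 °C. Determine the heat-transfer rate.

Resistance network (inner→outer):
  R_titanium = (1/0.611 − 1/0.643)/(4πk) = 0.08145/(4π·22.4) = 2.894×10^-4 K/W
  R_mineral wool = (1/0.643 − 1/1.24)/(4πk) = 0.7488/(4π·0.0388) = 1.536 K/W
  R_ceramic fibre blanket = (1/1.24 − 1/1.64)/(4πk) = 0.1967/(4π·0.0809) = 0.1935 K/W
ΣR = 2.894×10^-4 + 1.536 + 0.1935 = 1.730 K/W
Q = ΔT/ΣR = (305 °C − 30 °C)/1.730 = 159 W

Q = 159 W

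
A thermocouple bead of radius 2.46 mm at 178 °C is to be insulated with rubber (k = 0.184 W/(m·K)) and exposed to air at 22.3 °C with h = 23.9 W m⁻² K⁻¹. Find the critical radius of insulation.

For a sphere, r_cr = 2k_ins/h = 2·0.184/23.9 = 0.0154 m = 1.54 cm

r_cr = 1.54 cm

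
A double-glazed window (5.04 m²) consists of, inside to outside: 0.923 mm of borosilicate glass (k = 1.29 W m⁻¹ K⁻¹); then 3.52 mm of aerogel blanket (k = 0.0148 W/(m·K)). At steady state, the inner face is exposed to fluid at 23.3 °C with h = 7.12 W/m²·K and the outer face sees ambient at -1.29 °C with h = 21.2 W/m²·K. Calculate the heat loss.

Resistance network (inner→outer):
  R_conv,in = 1/(hA) = 1/(7.12·5.04) = 0.02787 K/W
  R_borosilicate glass = L/(kA) = 9.23×10^-4/(1.29·5.04) = 1.420×10^-4 K/W
  R_aerogel blanket = L/(kA) = 0.00352/(0.0148·5.04) = 0.04719 K/W
  R_conv,out = 1/(hA) = 1/(21.2·5.04) = 0.009359 K/W
ΣR = 0.02787 + 1.420×10^-4 + 0.04719 + 0.009359 = 0.08456 K/W
Q = ΔT/ΣR = (23.3 °C − -1.29 °C)/0.08456 = 291 W

Q = 291 W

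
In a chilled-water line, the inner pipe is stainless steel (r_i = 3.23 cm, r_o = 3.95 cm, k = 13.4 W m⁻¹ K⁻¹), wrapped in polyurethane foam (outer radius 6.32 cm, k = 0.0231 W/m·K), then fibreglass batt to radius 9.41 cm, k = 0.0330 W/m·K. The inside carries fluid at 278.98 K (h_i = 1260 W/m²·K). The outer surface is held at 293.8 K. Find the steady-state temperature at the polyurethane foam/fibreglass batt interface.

T = 288.3 K

Resistance network (inner→outer):
  R'_conv,in = 1/(2πr h) = 1/(2π·0.0323·1260) = 0.003911 m·K/W
  R'_stainless steel = ln(0.0395/0.0323)/(2πk) = 0.2012/(2π·13.4) = 0.002390 m·K/W
  R'_polyurethane foam = ln(0.0632/0.0395)/(2πk) = 0.4700/(2π·0.0231) = 3.238 m·K/W
  R'_fibreglass batt = ln(0.0941/0.0632)/(2πk) = 0.3981/(2π·0.0330) = 1.920 m·K/W
ΣR = 0.003911 + 0.002390 + 3.238 + 1.920 = 5.164 m·K/W
Q' = ΔT/ΣR = (278.98 K − 293.8 K)/5.164 = -2.870 W/m
From the inner boundary to the polyurethane foam/fibreglass batt interface, ΣR_partial = 3.244 m·K/W.
T_interface = T_in − Q'·ΣR_partial = 278.98 K − (-2.870)(3.244) = 288.3 K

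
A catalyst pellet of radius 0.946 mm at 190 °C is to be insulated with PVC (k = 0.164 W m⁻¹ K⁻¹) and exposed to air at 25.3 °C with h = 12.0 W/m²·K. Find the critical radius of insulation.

For a sphere, r_cr = 2k_ins/h = 2·0.164/12.0 = 0.0273 m = 2.73 cm

r_cr = 2.73 cm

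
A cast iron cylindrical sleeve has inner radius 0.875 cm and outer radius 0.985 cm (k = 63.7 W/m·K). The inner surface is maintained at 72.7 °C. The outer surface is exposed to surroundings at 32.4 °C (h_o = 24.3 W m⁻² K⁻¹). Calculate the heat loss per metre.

Treat each layer as a resistance in series:
  R'_cast iron = ln(0.00985/0.00875)/(2πk) = 0.1184/(2π·63.7) = 2.959×10^-4 m·K/W
  R'_conv,out = 1/(2πr h) = 1/(2π·0.00985·24.3) = 0.6649 m·K/W
ΣR = 2.959×10^-4 + 0.6649 = 0.6652 m·K/W
Q' = ΔT/ΣR = (72.7 °C − 32.4 °C)/0.6652 = 60.6 W/m

Q' = 60.6 W/m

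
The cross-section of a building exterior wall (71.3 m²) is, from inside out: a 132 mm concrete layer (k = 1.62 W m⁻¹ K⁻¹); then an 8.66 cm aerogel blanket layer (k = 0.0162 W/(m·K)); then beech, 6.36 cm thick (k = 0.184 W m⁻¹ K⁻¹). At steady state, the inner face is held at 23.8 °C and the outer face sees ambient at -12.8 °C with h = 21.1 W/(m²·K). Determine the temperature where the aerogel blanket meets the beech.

T = -10.3 °C

Series thermal resistances, inner to outer:
  R_concrete = L/(kA) = 0.132/(1.62·71.3) = 0.001143 K/W
  R_aerogel blanket = L/(kA) = 0.0866/(0.0162·71.3) = 0.07497 K/W
  R_beech = L/(kA) = 0.0636/(0.184·71.3) = 0.004848 K/W
  R_conv,out = 1/(hA) = 1/(21.1·71.3) = 6.647×10^-4 K/W
ΣR = 0.001143 + 0.07497 + 0.004848 + 6.647×10^-4 = 0.08163 K/W
Q = ΔT/ΣR = (23.8 °C − -12.8 °C)/0.08163 = 448.4 W
From the inner boundary to the aerogel blanket/beech interface, ΣR_partial = 0.07611 K/W.
T_interface = T_in − Q·ΣR_partial = 23.8 °C − (448.4)(0.07611) = -10.3 °C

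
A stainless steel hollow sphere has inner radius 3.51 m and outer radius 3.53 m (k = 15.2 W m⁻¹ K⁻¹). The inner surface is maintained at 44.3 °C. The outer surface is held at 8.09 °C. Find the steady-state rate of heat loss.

Q = 4280 kW

Q = 4πk·ΔT/(1/r₁ − 1/r₂) = 4π × 15.2 × 36.21 / (1/3.51 − 1/3.53) = 4.28×10^6 W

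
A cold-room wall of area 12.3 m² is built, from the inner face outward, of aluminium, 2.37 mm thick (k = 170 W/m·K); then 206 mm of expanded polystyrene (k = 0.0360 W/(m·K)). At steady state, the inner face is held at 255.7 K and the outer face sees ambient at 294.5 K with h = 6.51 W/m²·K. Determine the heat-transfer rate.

Resistance network (inner→outer):
  R_aluminium = L/(kA) = 0.00237/(170·12.3) = 1.133×10^-6 K/W
  R_expanded polystyrene = L/(kA) = 0.206/(0.0360·12.3) = 0.4652 K/W
  R_conv,out = 1/(hA) = 1/(6.51·12.3) = 0.01249 K/W
ΣR = 1.133×10^-6 + 0.4652 + 0.01249 = 0.4777 K/W
Q = ΔT/ΣR = (255.7 K − 294.5 K)/0.4777 = -81.2 W
(Negative Q ⇒ heat flows inward; heat gain = 81.2 W.)

Q = 81.2 W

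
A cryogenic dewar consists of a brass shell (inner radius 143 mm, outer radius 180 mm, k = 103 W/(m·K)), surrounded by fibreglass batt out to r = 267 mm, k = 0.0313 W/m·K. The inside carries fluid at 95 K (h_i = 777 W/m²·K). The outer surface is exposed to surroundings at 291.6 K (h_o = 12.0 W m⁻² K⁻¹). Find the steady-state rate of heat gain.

Treat each layer as a resistance in series:
  R_conv,in = 1/(4πr²h) = 1/(4π·0.143²·777) = 0.005008 K/W
  R_brass = (1/0.143 − 1/0.180)/(4πk) = 1.437/(4π·103) = 0.001111 K/W
  R_fibreglass batt = (1/0.180 − 1/0.267)/(4πk) = 1.810/(4π·0.0313) = 4.602 K/W
  R_conv,out = 1/(4πr²h) = 1/(4π·0.267²·12.0) = 0.09302 K/W
ΣR = 0.005008 + 0.001111 + 4.602 + 0.09302 = 4.701 K/W
Q = ΔT/ΣR = (95 K − 291.6 K)/4.701 = -41.8 W
(Negative Q ⇒ heat flows inward; heat gain = 41.8 W.)

Q = 41.8 W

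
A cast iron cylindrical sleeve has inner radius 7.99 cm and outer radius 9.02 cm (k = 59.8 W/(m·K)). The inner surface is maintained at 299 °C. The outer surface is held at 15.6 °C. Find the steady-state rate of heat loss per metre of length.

Q' = 878 kW/m

Q' = 2πk·ΔT/ln(r₂/r₁) = 2π × 59.8 × 283.4 / ln(0.0902/0.0799) = 8.78×10^5 W/m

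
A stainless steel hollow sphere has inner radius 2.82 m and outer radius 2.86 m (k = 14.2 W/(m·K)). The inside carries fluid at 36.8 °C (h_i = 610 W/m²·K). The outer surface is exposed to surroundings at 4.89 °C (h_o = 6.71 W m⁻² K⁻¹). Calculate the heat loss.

Series thermal resistances, inner to outer:
  R_conv,in = 1/(4πr²h) = 1/(4π·2.82²·610) = 1.640×10^-5 K/W
  R_stainless steel = (1/2.82 − 1/2.86)/(4πk) = 0.004960/(4π·14.2) = 2.779×10^-5 K/W
  R_conv,out = 1/(4πr²h) = 1/(4π·2.86²·6.71) = 0.001450 K/W
ΣR = 1.640×10^-5 + 2.779×10^-5 + 0.001450 = 0.001494 K/W
Q = ΔT/ΣR = (36.8 °C − 4.89 °C)/0.001494 = 21400 W

Q = 21400 W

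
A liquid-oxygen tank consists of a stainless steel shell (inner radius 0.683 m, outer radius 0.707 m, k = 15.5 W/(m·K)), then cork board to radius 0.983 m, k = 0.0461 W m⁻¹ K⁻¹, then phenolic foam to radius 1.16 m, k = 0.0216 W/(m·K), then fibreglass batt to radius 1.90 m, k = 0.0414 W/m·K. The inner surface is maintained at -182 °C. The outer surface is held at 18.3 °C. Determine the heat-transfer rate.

Q = 105 W

Treat each layer as a resistance in series:
  R_stainless steel = (1/0.683 − 1/0.707)/(4πk) = 0.04970/(4π·15.5) = 2.552×10^-4 K/W
  R_cork board = (1/0.707 − 1/0.983)/(4πk) = 0.3971/(4π·0.0461) = 0.6855 K/W
  R_phenolic foam = (1/0.983 − 1/1.16)/(4πk) = 0.1552/(4π·0.0216) = 0.5719 K/W
  R_fibreglass batt = (1/1.16 − 1/1.90)/(4πk) = 0.3358/(4π·0.0414) = 0.6454 K/W
ΣR = 2.552×10^-4 + 0.6855 + 0.5719 + 0.6454 = 1.903 K/W
Q = ΔT/ΣR = (-182 °C − 18.3 °C)/1.903 = -105 W
(Negative Q ⇒ heat flows inward; heat gain = 105 W.)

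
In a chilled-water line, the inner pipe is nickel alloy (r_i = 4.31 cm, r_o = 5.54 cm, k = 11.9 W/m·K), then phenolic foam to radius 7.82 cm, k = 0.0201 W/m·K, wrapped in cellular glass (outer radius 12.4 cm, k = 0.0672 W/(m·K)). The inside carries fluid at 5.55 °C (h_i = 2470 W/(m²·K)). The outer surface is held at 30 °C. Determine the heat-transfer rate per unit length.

Q' = 6.39 W/m

Series thermal resistances, inner to outer:
  R'_conv,in = 1/(2πr h) = 1/(2π·0.0431·2470) = 0.001495 m·K/W
  R'_nickel alloy = ln(0.0554/0.0431)/(2πk) = 0.2511/(2π·11.9) = 0.003358 m·K/W
  R'_phenolic foam = ln(0.0782/0.0554)/(2πk) = 0.3447/(2π·0.0201) = 2.729 m·K/W
  R'_cellular glass = ln(0.124/0.0782)/(2πk) = 0.4610/(2π·0.0672) = 1.092 m·K/W
ΣR = 0.001495 + 0.003358 + 2.729 + 1.092 = 3.826 m·K/W
Q' = ΔT/ΣR = (5.55 °C − 30 °C)/3.826 = -6.39 W/m
(Negative Q' ⇒ heat flows inward; heat gain = 6.39 W/m.)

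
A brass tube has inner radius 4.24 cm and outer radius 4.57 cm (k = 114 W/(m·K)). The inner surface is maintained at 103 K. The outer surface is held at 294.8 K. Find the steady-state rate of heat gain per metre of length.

Q' = 2πk·ΔT/ln(r₂/r₁) = 2π × 114 × 191.8 / ln(0.0457/0.0424) = 1.83×10^6 W/m

Q' = 1830 kW/m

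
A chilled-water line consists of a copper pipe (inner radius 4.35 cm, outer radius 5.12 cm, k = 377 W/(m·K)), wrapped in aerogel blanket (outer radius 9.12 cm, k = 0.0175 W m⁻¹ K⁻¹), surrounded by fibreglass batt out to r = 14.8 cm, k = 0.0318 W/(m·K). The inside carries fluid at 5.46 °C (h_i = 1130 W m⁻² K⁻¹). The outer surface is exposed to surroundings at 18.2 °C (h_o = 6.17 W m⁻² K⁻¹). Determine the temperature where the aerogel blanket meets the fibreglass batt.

T = 14.0 °C

Resistance network (inner→outer):
  R'_conv,in = 1/(2πr h) = 1/(2π·0.0435·1130) = 0.003238 m·K/W
  R'_copper = ln(0.0512/0.0435)/(2πk) = 0.1630/(2π·377) = 6.880×10^-5 m·K/W
  R'_aerogel blanket = ln(0.0912/0.0512)/(2πk) = 0.5773/(2π·0.0175) = 5.250 m·K/W
  R'_fibreglass batt = ln(0.148/0.0912)/(2πk) = 0.4842/(2π·0.0318) = 2.423 m·K/W
  R'_conv,out = 1/(2πr h) = 1/(2π·0.148·6.17) = 0.1743 m·K/W
ΣR = 0.003238 + 6.880×10^-5 + 5.250 + 2.423 + 0.1743 = 7.851 m·K/W
Q' = ΔT/ΣR = (5.46 °C − 18.2 °C)/7.851 = -1.623 W/m
From the inner boundary to the aerogel blanket/fibreglass batt interface, ΣR_partial = 5.253 m·K/W.
T_interface = T_in − Q'·ΣR_partial = 5.46 °C − (-1.623)(5.253) = 14.0 °C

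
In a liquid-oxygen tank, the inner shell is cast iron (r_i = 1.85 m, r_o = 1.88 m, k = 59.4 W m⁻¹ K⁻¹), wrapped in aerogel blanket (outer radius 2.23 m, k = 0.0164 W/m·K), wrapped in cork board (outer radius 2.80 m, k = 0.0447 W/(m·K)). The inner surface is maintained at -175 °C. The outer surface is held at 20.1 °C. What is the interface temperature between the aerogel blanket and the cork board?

T = -35.8 °C

Treat each layer as a resistance in series:
  R_cast iron = (1/1.85 − 1/1.88)/(4πk) = 0.008626/(4π·59.4) = 1.156×10^-5 K/W
  R_aerogel blanket = (1/1.88 − 1/2.23)/(4πk) = 0.08348/(4π·0.0164) = 0.4051 K/W
  R_cork board = (1/2.23 − 1/2.80)/(4πk) = 0.09129/(4π·0.0447) = 0.1625 K/W
ΣR = 1.156×10^-5 + 0.4051 + 0.1625 = 0.5676 K/W
Q = ΔT/ΣR = (-175 °C − 20.1 °C)/0.5676 = -343.7 W
From the inner boundary to the aerogel blanket/cork board interface, ΣR_partial = 0.4051 K/W.
T_interface = T_in − Q·ΣR_partial = -175 °C − (-343.7)(0.4051) = -35.8 °C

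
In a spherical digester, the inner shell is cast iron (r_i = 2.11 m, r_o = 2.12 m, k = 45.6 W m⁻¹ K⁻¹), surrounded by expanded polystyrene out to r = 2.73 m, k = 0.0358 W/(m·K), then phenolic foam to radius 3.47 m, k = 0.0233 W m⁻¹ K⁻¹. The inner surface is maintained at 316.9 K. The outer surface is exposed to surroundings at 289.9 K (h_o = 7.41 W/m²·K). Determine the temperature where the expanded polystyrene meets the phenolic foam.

Treat each layer as a resistance in series:
  R_cast iron = (1/2.11 − 1/2.12)/(4πk) = 0.002236/(4π·45.6) = 3.901×10^-6 K/W
  R_expanded polystyrene = (1/2.12 − 1/2.73)/(4πk) = 0.1054/(4π·0.0358) = 0.2343 K/W
  R_phenolic foam = (1/2.73 − 1/3.47)/(4πk) = 0.07812/(4π·0.0233) = 0.2668 K/W
  R_conv,out = 1/(4πr²h) = 1/(4π·3.47²·7.41) = 8.919×10^-4 K/W
ΣR = 3.901×10^-6 + 0.2343 + 0.2668 + 8.919×10^-4 = 0.5020 K/W
Q = ΔT/ΣR = (316.9 K − 289.9 K)/0.5020 = 53.78 W
From the inner boundary to the expanded polystyrene/phenolic foam interface, ΣR_partial = 0.2343 K/W.
T_interface = T_in − Q·ΣR_partial = 316.9 K − (53.78)(0.2343) = 304.3 K

T = 304.3 K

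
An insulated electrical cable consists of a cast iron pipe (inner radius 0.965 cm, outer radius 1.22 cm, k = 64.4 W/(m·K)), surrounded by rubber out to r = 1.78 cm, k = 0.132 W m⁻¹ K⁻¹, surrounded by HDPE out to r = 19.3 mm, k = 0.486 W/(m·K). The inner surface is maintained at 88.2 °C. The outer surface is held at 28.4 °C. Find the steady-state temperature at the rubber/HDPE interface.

Resistance network (inner→outer):
  R'_cast iron = ln(0.0122/0.00965)/(2πk) = 0.2345/(2π·64.4) = 5.795×10^-4 m·K/W
  R'_rubber = ln(0.0178/0.0122)/(2πk) = 0.3778/(2π·0.132) = 0.4555 m·K/W
  R'_HDPE = ln(0.0193/0.0178)/(2πk) = 0.08091/(2π·0.486) = 0.02650 m·K/W
ΣR = 5.795×10^-4 + 0.4555 + 0.02650 = 0.4826 m·K/W
Q' = ΔT/ΣR = (88.2 °C − 28.4 °C)/0.4826 = 123.9 W/m
From the inner boundary to the rubber/HDPE interface, ΣR_partial = 0.4561 m·K/W.
T_interface = T_in − Q'·ΣR_partial = 88.2 °C − (123.9)(0.4561) = 31.7 °C

T = 31.7 °C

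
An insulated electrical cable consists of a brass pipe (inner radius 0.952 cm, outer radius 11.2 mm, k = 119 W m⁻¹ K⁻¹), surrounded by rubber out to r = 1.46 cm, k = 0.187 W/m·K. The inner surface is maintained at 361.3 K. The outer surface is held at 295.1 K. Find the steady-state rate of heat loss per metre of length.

Resistance network (inner→outer):
  R'_brass = ln(0.0112/0.00952)/(2πk) = 0.1625/(2π·119) = 2.174×10^-4 m·K/W
  R'_rubber = ln(0.0146/0.0112)/(2πk) = 0.2651/(2π·0.187) = 0.2256 m·K/W
ΣR = 2.174×10^-4 + 0.2256 = 0.2258 m·K/W
Q' = ΔT/ΣR = (361.3 K − 295.1 K)/0.2258 = 293 W/m

Q' = 293 W/m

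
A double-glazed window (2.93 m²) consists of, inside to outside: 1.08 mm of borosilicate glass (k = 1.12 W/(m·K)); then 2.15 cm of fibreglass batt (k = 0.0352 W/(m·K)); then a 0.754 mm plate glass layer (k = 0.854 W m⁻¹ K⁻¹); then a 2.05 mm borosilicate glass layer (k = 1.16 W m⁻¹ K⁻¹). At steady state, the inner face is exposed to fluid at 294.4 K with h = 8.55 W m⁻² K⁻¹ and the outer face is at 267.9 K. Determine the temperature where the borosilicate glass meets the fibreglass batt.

T = 290.1 K

Resistance network (inner→outer):
  R_conv,in = 1/(hA) = 1/(8.55·2.93) = 0.03992 K/W
  R_borosilicate glass = L/(kA) = 0.00108/(1.12·2.93) = 3.291×10^-4 K/W
  R_fibreglass batt = L/(kA) = 0.0215/(0.0352·2.93) = 0.2085 K/W
  R_plate glass = L/(kA) = 7.54×10^-4/(0.854·2.93) = 3.013×10^-4 K/W
  R_borosilicate glass = L/(kA) = 0.00205/(1.16·2.93) = 6.032×10^-4 K/W
ΣR = 0.03992 + 3.291×10^-4 + 0.2085 + 3.013×10^-4 + 6.032×10^-4 = 0.2497 K/W
Q = ΔT/ΣR = (294.4 K − 267.9 K)/0.2497 = 106.1 W
From the inner boundary to the borosilicate glass/fibreglass batt interface, ΣR_partial = 0.04025 K/W.
T_interface = T_in − Q·ΣR_partial = 294.4 K − (106.1)(0.04025) = 290.1 K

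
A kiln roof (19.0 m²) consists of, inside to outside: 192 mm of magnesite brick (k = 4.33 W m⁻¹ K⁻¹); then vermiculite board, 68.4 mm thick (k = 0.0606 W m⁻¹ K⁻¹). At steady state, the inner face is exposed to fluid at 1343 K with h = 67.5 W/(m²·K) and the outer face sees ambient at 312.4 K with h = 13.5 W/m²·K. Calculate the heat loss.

Series thermal resistances, inner to outer:
  R_conv,in = 1/(hA) = 1/(67.5·19.0) = 7.797×10^-4 K/W
  R_magnesite brick = L/(kA) = 0.192/(4.33·19.0) = 0.002334 K/W
  R_vermiculite board = L/(kA) = 0.0684/(0.0606·19.0) = 0.05941 K/W
  R_conv,out = 1/(hA) = 1/(13.5·19.0) = 0.003899 K/W
ΣR = 7.797×10^-4 + 0.002334 + 0.05941 + 0.003899 = 0.06642 K/W
Q = ΔT/ΣR = (1343 K − 312.4 K)/0.06642 = 15500 W

Q = 15500 W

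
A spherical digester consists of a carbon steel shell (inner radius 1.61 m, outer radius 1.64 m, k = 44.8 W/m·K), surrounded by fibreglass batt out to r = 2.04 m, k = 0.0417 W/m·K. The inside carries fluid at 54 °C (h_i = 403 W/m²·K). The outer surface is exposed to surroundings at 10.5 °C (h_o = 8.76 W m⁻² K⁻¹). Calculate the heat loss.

Resistance network (inner→outer):
  R_conv,in = 1/(4πr²h) = 1/(4π·1.61²·403) = 7.618×10^-5 K/W
  R_carbon steel = (1/1.61 − 1/1.64)/(4πk) = 0.01136/(4π·44.8) = 2.018×10^-5 K/W
  R_fibreglass batt = (1/1.64 − 1/2.04)/(4πk) = 0.1196/(4π·0.0417) = 0.2282 K/W
  R_conv,out = 1/(4πr²h) = 1/(4π·2.04²·8.76) = 0.002183 K/W
ΣR = 7.618×10^-5 + 2.018×10^-5 + 0.2282 + 0.002183 = 0.2305 K/W
Q = ΔT/ΣR = (54 °C − 10.5 °C)/0.2305 = 189 W

Q = 189 W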